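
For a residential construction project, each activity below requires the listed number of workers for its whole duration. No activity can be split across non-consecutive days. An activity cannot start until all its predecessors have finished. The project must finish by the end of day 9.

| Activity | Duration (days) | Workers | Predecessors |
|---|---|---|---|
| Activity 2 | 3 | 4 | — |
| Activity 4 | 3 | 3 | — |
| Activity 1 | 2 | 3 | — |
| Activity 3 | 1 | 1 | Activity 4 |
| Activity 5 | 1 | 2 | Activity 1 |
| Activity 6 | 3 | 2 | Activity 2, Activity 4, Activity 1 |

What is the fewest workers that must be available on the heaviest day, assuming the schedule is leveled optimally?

Early-start (Activity 2@1, Activity 4@1, Activity 1@1, Activity 3@4, Activity 5@3, Activity 6@4) gives peak 10: d1:10  d2:10  d3:9  d4:3  d5:2  d6:2  d7:0  d8:0  d9:0.
Shift Activity 4→4, Activity 1→4, Activity 3→7, Activity 5→6, Activity 6→7.
Schedule Activity 2@1, Activity 4@4, Activity 1@4, Activity 3@7, Activity 5@6, Activity 6@7: d1:4  d2:4  d3:4  d4:6  d5:6  d6:5  d7:3  d8:2  d9:2 — peak 6.

6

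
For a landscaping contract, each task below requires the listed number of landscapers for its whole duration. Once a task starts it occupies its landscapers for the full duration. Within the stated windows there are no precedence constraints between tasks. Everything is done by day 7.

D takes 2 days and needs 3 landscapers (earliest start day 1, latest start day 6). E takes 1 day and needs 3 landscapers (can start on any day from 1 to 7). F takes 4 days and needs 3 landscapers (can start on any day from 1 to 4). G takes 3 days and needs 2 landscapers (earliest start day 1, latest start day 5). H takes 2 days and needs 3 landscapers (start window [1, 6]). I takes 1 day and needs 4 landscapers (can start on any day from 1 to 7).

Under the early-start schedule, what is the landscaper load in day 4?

At early start, day 4 has: F.
Demand: 3 = 3.

3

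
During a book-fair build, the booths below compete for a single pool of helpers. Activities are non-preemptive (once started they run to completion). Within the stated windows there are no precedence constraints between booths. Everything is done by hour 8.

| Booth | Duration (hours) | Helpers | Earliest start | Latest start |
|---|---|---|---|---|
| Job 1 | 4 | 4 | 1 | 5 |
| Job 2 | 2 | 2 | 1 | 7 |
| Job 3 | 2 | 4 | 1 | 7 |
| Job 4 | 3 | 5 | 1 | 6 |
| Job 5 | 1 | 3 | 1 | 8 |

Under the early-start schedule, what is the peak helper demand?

Early-start schedule: Job 1@1, Job 2@1, Job 3@1, Job 4@1, Job 5@1.
Load per hour: hour 1: 18, hour 2: 15, hour 3: 9, hour 4: 4, hour 5: 0, hour 6: 0, hour 7: 0, hour 8: 0.
Peak is 18.

18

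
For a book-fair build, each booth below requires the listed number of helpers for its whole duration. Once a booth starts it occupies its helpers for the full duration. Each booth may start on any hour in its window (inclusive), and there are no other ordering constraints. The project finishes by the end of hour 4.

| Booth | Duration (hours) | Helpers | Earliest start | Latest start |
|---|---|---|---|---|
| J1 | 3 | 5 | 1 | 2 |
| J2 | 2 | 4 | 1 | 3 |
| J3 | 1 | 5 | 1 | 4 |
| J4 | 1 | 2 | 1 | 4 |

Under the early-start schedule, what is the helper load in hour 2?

9

At early start, hour 2 has: J1, J2.
Demand: 5 + 4 = 9.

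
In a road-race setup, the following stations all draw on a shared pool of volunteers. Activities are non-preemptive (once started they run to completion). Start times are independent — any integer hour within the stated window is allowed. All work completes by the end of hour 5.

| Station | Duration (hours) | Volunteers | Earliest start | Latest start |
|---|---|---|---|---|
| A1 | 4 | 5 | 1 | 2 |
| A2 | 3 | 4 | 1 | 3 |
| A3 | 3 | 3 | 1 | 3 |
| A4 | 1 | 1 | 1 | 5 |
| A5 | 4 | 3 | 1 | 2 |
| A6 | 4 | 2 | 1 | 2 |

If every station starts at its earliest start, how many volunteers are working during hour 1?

18

At early start, hour 1 has: A1, A2, A3, A4, A5, A6.
Demand: 5 + 4 + 3 + 1 + 3 + 2 = 18.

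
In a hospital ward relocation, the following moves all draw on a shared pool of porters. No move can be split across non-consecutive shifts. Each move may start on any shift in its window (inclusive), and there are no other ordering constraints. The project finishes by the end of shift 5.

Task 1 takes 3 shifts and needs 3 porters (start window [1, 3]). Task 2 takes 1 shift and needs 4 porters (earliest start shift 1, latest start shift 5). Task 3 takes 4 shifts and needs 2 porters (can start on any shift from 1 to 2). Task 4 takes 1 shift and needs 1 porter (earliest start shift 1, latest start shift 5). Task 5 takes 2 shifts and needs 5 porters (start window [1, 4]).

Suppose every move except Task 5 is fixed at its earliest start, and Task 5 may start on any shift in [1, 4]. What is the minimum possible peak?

Task 5@1: s1:15  s2:10  s3:5  s4:2  s5:0 → peak 15
Task 5@2: s1:10  s2:10  s3:10  s4:2  s5:0 → peak 10
Task 5@3: s1:10  s2:5  s3:10  s4:7  s5:0 → peak 10
Task 5@4: s1:10  s2:5  s3:5  s4:7  s5:5 → peak 10
Best is Task 5@2, peak 10.

10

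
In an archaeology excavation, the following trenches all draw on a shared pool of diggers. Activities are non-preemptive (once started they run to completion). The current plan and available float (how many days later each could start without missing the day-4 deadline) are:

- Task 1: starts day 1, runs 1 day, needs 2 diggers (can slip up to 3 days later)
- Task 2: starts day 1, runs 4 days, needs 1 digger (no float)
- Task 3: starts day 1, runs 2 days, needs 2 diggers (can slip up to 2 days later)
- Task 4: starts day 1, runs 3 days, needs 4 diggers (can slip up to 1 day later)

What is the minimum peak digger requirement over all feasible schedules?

Early-start (Task 1@1, Task 2@1, Task 3@1, Task 4@1) gives peak 9: d1:9  d2:7  d3:5  d4:1.
Shift Task 4→2.
Schedule Task 1@1, Task 2@1, Task 3@1, Task 4@2: d1:5  d2:7  d3:5  d4:5 — peak 7.
No arrangement of the 24 feasible schedules does better.

7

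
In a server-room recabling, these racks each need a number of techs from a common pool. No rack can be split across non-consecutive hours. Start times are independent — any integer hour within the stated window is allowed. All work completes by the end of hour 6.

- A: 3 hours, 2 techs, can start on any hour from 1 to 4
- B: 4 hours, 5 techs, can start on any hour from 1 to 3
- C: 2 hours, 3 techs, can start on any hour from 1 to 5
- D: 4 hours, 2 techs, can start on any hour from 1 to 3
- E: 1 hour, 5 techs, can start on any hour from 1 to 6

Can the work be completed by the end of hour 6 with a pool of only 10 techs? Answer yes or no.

Schedule A@1, B@1, C@5, D@1, E@5: h1:9  h2:9  h3:9  h4:7  h5:8  h6:3 — peak 9 ≤ 10.

yes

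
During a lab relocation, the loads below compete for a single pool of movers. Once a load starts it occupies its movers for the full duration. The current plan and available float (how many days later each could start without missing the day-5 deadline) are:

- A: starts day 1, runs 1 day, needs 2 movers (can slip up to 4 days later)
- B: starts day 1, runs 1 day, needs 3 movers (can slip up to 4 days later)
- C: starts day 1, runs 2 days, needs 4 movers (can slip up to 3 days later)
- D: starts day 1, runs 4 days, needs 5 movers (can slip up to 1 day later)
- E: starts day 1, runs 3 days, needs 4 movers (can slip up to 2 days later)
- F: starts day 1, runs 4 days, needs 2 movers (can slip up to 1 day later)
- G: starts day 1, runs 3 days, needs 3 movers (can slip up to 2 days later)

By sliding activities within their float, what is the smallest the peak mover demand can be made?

Early-start (A@1, B@1, C@1, D@1, E@1, F@1, G@1) gives peak 23: d1:23  d2:18  d3:14  d4:7  d5:0.
Shift E→3, F→2, G→2.
Schedule A@1, B@1, C@1, D@1, E@3, F@2, G@2: d1:14  d2:14  d3:14  d4:14  d5:6 — peak 14.

14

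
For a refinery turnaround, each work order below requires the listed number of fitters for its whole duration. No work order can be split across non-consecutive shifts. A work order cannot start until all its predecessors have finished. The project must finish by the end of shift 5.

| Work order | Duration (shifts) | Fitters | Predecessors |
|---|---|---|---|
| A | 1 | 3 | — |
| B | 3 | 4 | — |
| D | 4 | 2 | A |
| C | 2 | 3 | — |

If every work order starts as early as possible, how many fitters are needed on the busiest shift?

Early-start schedule: A@1, B@1, D@2, C@1.
Load per shift: shift 1: 10, shift 2: 9, shift 3: 6, shift 4: 2, shift 5: 2.
Peak is 10.

10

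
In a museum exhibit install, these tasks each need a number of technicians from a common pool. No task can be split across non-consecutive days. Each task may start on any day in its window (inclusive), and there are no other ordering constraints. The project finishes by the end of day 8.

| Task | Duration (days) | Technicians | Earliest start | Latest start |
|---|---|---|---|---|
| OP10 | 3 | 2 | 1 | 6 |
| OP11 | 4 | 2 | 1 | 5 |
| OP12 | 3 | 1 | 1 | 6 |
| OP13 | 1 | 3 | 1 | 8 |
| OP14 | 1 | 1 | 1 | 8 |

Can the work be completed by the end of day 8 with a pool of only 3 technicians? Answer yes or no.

Schedule OP10@1, OP11@4, OP12@1, OP13@8, OP14@4: d1:3  d2:3  d3:3  d4:3  d5:2  d6:2  d7:2  d8:3 — peak 3 ≤ 3.

yes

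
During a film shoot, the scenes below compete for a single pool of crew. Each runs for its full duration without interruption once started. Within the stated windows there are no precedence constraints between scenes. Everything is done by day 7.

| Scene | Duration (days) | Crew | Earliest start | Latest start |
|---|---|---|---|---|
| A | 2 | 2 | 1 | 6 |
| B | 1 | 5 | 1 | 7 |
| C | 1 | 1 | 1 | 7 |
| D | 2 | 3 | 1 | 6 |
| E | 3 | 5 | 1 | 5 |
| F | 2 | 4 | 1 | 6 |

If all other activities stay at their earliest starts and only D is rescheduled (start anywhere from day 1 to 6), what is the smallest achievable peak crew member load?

17

D@1: d1:20  d2:14  d3:5  d4:0  d5:0  d6:0  d7:0 → peak 20
D@2: d1:17  d2:14  d3:8  d4:0  d5:0  d6:0  d7:0 → peak 17
D@3: d1:17  d2:11  d3:8  d4:3  d5:0  d6:0  d7:0 → peak 17
D@4: d1:17  d2:11  d3:5  d4:3  d5:3  d6:0  d7:0 → peak 17
D@5: d1:17  d2:11  d3:5  d4:0  d5:3  d6:3  d7:0 → peak 17
D@6: d1:17  d2:11  d3:5  d4:0  d5:0  d6:3  d7:3 → peak 17
Best is D@2, peak 17.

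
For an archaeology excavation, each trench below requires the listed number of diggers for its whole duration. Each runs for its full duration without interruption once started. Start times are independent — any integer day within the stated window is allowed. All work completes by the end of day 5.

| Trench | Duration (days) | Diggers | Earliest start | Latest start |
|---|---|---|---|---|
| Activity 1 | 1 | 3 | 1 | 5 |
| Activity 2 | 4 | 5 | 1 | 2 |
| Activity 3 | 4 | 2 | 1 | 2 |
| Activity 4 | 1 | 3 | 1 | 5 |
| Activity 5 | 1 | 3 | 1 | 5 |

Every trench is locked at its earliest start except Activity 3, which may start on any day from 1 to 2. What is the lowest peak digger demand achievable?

14

Activity 3@1: d1:16  d2:7  d3:7  d4:7  d5:0 → peak 16
Activity 3@2: d1:14  d2:7  d3:7  d4:7  d5:2 → peak 14
Best is Activity 3@2, peak 14.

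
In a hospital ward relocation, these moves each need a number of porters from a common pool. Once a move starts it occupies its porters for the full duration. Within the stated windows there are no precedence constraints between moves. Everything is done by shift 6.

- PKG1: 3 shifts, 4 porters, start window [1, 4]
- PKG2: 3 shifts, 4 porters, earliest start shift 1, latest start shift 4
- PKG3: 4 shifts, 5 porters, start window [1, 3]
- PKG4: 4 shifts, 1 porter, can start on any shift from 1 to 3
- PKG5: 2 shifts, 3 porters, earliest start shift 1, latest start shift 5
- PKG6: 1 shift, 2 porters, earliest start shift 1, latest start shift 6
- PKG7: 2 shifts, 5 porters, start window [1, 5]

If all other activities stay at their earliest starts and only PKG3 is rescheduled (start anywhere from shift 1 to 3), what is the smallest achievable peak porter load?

19

PKG3@1: s1:24  s2:22  s3:14  s4:6  s5:0  s6:0 → peak 24
PKG3@2: s1:19  s2:22  s3:14  s4:6  s5:5  s6:0 → peak 22
PKG3@3: s1:19  s2:17  s3:14  s4:6  s5:5  s6:5 → peak 19
Best is PKG3@3, peak 19.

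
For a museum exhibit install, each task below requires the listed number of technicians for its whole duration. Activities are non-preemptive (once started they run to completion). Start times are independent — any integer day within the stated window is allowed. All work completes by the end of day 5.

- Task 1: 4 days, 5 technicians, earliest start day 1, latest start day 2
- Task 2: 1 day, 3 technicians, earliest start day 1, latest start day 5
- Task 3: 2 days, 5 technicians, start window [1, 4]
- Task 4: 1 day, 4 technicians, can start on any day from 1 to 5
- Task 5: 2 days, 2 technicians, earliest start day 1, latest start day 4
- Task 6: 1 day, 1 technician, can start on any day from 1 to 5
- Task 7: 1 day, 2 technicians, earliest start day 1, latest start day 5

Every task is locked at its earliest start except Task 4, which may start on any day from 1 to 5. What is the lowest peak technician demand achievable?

18

Task 4@1: d1:22  d2:12  d3:5  d4:5  d5:0 → peak 22
Task 4@2: d1:18  d2:16  d3:5  d4:5  d5:0 → peak 18
Task 4@3: d1:18  d2:12  d3:9  d4:5  d5:0 → peak 18
Task 4@4: d1:18  d2:12  d3:5  d4:9  d5:0 → peak 18
Task 4@5: d1:18  d2:12  d3:5  d4:5  d5:4 → peak 18
Best is Task 4@2, peak 18.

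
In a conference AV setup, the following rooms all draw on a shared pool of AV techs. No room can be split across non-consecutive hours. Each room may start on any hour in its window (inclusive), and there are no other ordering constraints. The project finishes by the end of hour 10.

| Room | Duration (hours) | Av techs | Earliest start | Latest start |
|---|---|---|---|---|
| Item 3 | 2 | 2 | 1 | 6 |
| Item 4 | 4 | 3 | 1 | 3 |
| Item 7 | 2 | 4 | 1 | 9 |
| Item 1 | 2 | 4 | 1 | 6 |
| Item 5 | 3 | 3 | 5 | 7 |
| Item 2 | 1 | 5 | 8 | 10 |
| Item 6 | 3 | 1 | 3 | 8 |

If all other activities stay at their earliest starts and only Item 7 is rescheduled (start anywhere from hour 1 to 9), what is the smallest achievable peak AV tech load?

9

Item 7@1: h1:13  h2:13  h3:4  h4:4  h5:4  h6:3  h7:3  h8:5  h9:0  h10:0 → peak 13
Item 7@2: h1:9  h2:13  h3:8  h4:4  h5:4  h6:3  h7:3  h8:5  h9:0  h10:0 → peak 13
Item 7@3: h1:9  h2:9  h3:8  h4:8  h5:4  h6:3  h7:3  h8:5  h9:0  h10:0 → peak 9
Item 7@4: h1:9  h2:9  h3:4  h4:8  h5:8  h6:3  h7:3  h8:5  h9:0  h10:0 → peak 9
Item 7@5: h1:9  h2:9  h3:4  h4:4  h5:8  h6:7  h7:3  h8:5  h9:0  h10:0 → peak 9
Item 7@6: h1:9  h2:9  h3:4  h4:4  h5:4  h6:7  h7:7  h8:5  h9:0  h10:0 → peak 9
Item 7@7: h1:9  h2:9  h3:4  h4:4  h5:4  h6:3  h7:7  h8:9  h9:0  h10:0 → peak 9
Item 7@8: h1:9  h2:9  h3:4  h4:4  h5:4  h6:3  h7:3  h8:9  h9:4  h10:0 → peak 9
Item 7@9: h1:9  h2:9  h3:4  h4:4  h5:4  h6:3  h7:3  h8:5  h9:4  h10:4 → peak 9
Best is Item 7@3, peak 9.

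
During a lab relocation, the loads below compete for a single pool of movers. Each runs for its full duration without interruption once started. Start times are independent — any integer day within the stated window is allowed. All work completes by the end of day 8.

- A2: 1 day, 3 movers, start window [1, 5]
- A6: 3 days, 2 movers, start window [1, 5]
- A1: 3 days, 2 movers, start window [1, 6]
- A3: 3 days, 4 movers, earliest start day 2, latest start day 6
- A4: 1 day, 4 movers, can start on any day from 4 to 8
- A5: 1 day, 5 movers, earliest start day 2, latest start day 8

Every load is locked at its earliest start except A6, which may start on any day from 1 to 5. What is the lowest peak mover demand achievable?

11

A6@1: d1:7  d2:13  d3:8  d4:8  d5:0  d6:0  d7:0  d8:0 → peak 13
A6@2: d1:5  d2:13  d3:8  d4:10  d5:0  d6:0  d7:0  d8:0 → peak 13
A6@3: d1:5  d2:11  d3:8  d4:10  d5:2  d6:0  d7:0  d8:0 → peak 11
A6@4: d1:5  d2:11  d3:6  d4:10  d5:2  d6:2  d7:0  d8:0 → peak 11
A6@5: d1:5  d2:11  d3:6  d4:8  d5:2  d6:2  d7:2  d8:0 → peak 11
Best is A6@3, peak 11.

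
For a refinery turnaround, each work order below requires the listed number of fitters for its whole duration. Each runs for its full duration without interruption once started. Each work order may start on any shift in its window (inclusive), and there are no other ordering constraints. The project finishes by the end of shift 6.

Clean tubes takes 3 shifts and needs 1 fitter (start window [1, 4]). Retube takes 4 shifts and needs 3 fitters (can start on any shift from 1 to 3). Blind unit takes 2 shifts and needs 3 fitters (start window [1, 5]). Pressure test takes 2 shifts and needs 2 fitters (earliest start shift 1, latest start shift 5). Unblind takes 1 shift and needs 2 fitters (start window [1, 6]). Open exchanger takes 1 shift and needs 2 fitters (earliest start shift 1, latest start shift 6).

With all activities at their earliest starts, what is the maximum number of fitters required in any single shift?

Early-start schedule: Clean tubes@1, Retube@1, Blind unit@1, Pressure test@1, Unblind@1, Open exchanger@1.
Load per shift: shift 1: 13, shift 2: 9, shift 3: 4, shift 4: 3, shift 5: 0, shift 6: 0.
Peak is 13.

13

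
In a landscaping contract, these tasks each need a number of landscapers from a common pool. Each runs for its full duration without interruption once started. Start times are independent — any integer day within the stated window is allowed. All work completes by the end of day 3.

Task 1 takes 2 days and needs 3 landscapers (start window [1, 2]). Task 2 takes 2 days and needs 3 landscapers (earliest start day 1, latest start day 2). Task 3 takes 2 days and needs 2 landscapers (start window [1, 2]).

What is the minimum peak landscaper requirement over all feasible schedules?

Schedule Task 1@1, Task 2@1, Task 3@1: d1:8  d2:8  d3:0 — peak 8.
No arrangement of the 8 feasible schedules does better.

8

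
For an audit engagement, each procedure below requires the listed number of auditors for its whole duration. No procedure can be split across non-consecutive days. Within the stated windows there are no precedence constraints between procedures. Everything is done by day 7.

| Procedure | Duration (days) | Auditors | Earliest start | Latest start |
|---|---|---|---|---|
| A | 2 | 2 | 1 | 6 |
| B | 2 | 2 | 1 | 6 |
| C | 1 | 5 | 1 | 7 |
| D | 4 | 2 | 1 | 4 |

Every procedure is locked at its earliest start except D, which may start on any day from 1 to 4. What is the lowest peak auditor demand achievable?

D@1: d1:11  d2:6  d3:2  d4:2  d5:0  d6:0  d7:0 → peak 11
D@2: d1:9  d2:6  d3:2  d4:2  d5:2  d6:0  d7:0 → peak 9
D@3: d1:9  d2:4  d3:2  d4:2  d5:2  d6:2  d7:0 → peak 9
D@4: d1:9  d2:4  d3:0  d4:2  d5:2  d6:2  d7:2 → peak 9
Best is D@2, peak 9.

9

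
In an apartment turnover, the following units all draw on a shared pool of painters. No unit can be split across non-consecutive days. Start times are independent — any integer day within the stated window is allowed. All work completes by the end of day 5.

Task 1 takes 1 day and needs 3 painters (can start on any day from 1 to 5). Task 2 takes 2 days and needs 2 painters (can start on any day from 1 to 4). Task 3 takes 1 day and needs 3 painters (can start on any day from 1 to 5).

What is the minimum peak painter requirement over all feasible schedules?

Early-start (Task 1@1, Task 2@1, Task 3@1) gives peak 8: d1:8  d2:2  d3:0  d4:0  d5:0.
Shift Task 2→2, Task 3→4.
Schedule Task 1@1, Task 2@2, Task 3@4: d1:3  d2:2  d3:2  d4:3  d5:0 — peak 3.

3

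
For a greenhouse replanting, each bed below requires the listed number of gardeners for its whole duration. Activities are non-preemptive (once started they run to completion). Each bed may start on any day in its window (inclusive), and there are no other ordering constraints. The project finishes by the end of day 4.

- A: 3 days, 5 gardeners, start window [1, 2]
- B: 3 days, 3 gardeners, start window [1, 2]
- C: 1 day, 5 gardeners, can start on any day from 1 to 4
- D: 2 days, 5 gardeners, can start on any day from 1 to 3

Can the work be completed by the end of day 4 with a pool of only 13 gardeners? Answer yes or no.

yes

Schedule A@1, B@1, C@1, D@2: d1:13  d2:13  d3:13  d4:0 — peak 13 ≤ 13.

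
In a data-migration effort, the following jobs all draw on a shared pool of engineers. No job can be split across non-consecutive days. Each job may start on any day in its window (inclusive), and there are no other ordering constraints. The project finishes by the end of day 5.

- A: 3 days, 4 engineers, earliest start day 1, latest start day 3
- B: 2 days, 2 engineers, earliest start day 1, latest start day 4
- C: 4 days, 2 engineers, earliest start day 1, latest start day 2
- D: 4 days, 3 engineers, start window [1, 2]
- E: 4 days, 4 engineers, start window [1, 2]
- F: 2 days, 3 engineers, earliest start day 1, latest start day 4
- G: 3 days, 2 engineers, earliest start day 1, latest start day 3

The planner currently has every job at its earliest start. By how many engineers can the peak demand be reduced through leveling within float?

Early-start peak: d1:20  d2:20  d3:15  d4:9  d5:0 ⇒ 20.
Leveled (A@1, B@1, C@1, D@1, E@1, F@4, G@3): d1:15  d2:15  d3:15  d4:14  d5:5 ⇒ 15.
Reduction 20 − 15 = 5.

5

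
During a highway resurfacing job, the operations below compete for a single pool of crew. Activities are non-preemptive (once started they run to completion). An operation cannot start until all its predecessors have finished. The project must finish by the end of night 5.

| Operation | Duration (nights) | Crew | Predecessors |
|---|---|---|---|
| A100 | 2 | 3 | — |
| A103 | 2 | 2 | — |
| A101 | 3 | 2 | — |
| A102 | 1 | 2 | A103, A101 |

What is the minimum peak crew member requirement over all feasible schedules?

5

Early-start (A100@1, A103@1, A101@1, A102@4) gives peak 7: n1:7  n2:7  n3:2  n4:2  n5:0.
Shift A103→3, A102→5.
Schedule A100@1, A103@3, A101@1, A102@5: n1:5  n2:5  n3:4  n4:2  n5:2 — peak 5.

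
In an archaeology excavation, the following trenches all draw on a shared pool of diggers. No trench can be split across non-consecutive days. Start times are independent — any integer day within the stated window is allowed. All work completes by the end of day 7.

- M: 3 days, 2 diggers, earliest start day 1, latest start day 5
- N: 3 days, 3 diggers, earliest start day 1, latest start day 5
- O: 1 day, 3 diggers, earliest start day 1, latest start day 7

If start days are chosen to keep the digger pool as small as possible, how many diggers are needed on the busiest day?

3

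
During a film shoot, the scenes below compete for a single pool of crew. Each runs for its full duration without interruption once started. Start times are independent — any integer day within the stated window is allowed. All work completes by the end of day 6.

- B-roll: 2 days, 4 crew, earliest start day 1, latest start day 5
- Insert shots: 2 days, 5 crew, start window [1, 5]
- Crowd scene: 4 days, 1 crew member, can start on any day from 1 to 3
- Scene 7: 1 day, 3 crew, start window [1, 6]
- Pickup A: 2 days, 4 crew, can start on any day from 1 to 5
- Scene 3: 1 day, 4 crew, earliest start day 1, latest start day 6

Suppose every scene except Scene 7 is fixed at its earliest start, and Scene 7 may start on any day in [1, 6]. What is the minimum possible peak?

18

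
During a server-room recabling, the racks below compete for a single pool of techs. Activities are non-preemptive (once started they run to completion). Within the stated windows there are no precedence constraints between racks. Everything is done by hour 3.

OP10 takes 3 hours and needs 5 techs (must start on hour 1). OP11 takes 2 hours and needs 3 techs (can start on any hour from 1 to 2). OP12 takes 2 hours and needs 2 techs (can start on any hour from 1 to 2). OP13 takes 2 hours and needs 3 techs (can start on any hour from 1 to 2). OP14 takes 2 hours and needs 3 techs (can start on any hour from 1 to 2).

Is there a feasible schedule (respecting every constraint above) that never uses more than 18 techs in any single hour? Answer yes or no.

Schedule OP10@1, OP11@1, OP12@1, OP13@1, OP14@1: h1:16  h2:16  h3:5 — peak 16 ≤ 18.

yes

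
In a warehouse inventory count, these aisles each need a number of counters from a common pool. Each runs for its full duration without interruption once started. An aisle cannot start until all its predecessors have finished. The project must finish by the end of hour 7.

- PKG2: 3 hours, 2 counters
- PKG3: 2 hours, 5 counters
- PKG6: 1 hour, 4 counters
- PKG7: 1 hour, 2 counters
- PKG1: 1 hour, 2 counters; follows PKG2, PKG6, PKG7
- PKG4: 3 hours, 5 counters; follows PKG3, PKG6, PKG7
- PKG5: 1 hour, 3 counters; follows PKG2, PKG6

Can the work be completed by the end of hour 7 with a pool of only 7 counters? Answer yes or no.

yes

Schedule PKG2@1, PKG3@1, PKG6@3, PKG7@4, PKG1@5, PKG4@5, PKG5@4: h1:7  h2:7  h3:6  h4:5  h5:7  h6:5  h7:5 — peak 7 ≤ 7.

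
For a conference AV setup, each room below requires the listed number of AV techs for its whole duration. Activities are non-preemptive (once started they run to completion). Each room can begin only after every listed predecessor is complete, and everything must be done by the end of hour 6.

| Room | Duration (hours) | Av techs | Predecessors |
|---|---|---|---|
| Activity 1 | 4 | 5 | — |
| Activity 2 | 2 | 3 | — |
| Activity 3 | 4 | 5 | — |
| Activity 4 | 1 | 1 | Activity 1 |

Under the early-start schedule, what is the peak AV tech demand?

13

Early-start schedule: Activity 1@1, Activity 2@1, Activity 3@1, Activity 4@5.
Load per hour: hour 1: 13, hour 2: 13, hour 3: 10, hour 4: 10, hour 5: 1, hour 6: 0.
Peak is 13.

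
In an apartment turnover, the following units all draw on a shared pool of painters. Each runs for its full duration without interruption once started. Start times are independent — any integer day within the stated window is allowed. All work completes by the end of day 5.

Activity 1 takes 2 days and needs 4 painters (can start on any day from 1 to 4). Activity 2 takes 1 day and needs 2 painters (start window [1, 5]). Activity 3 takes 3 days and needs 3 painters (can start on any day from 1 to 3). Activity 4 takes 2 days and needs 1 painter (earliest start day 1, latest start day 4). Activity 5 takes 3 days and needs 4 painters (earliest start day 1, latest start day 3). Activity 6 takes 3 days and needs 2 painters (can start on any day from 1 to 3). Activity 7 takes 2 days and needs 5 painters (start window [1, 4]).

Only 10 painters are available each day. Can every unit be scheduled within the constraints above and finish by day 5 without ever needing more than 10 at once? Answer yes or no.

yes

Schedule Activity 1@1, Activity 2@1, Activity 3@3, Activity 4@2, Activity 5@1, Activity 6@3, Activity 7@4: d1:10  d2:9  d3:10  d4:10  d5:10 — peak 10 ≤ 10.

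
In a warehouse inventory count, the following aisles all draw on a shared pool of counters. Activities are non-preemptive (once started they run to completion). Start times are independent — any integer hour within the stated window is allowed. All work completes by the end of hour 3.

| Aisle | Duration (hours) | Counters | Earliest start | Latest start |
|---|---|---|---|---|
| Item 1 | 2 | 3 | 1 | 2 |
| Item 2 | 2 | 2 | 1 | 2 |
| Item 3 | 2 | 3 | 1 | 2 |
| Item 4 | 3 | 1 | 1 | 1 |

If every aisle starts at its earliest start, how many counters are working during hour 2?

At early start, hour 2 has: Item 1, Item 2, Item 3, Item 4.
Demand: 3 + 2 + 3 + 1 = 9.

9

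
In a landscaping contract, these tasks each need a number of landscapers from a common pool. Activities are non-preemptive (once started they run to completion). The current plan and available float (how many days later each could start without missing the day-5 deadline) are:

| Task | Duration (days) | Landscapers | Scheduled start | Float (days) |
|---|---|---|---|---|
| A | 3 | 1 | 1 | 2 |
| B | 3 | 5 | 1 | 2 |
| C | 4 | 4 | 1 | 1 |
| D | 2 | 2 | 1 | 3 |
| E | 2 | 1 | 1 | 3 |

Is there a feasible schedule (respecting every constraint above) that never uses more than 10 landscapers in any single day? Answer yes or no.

yes

Schedule A@1, B@1, C@1, D@4, E@4: d1:10  d2:10  d3:10  d4:7  d5:3 — peak 10 ≤ 10.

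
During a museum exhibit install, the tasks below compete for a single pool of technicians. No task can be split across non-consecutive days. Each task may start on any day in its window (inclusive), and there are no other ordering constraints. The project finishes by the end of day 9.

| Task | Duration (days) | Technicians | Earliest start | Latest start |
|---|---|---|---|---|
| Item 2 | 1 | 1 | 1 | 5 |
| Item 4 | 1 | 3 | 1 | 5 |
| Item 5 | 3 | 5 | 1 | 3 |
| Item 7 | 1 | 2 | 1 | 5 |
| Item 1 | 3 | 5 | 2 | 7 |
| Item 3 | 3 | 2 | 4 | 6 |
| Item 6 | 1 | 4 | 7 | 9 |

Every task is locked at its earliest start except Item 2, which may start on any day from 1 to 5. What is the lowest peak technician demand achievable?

10

Item 2@1: d1:11  d2:10  d3:10  d4:7  d5:2  d6:2  d7:4  d8:0  d9:0 → peak 11
Item 2@2: d1:10  d2:11  d3:10  d4:7  d5:2  d6:2  d7:4  d8:0  d9:0 → peak 11
Item 2@3: d1:10  d2:10  d3:11  d4:7  d5:2  d6:2  d7:4  d8:0  d9:0 → peak 11
Item 2@4: d1:10  d2:10  d3:10  d4:8  d5:2  d6:2  d7:4  d8:0  d9:0 → peak 10
Item 2@5: d1:10  d2:10  d3:10  d4:7  d5:3  d6:2  d7:4  d8:0  d9:0 → peak 10
Best is Item 2@4, peak 10.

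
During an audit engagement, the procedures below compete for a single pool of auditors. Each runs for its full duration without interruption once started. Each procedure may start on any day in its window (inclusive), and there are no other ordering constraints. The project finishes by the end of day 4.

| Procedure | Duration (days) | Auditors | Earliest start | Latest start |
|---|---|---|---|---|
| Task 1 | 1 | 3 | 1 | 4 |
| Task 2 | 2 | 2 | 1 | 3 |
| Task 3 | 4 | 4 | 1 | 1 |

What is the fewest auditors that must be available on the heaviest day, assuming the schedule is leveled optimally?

7

Early-start (Task 1@1, Task 2@1, Task 3@1) gives peak 9: d1:9  d2:6  d3:4  d4:4.
Shift Task 2→2.
Schedule Task 1@1, Task 2@2, Task 3@1: d1:7  d2:6  d3:6  d4:4 — peak 7.
No arrangement of the 12 feasible schedules does better.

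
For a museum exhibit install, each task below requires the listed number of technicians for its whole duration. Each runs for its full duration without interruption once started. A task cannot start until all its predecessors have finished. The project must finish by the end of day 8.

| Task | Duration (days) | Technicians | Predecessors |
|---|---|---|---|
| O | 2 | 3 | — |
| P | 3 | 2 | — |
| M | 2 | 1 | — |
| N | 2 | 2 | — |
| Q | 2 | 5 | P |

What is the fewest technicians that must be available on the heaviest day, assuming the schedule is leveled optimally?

5

Early-start (O@1, P@1, M@1, N@1, Q@4) gives peak 8: d1:8  d2:8  d3:2  d4:5  d5:5  d6:0  d7:0  d8:0.
Shift M→3, N→3, Q→5.
Schedule O@1, P@1, M@3, N@3, Q@5: d1:5  d2:5  d3:5  d4:3  d5:5  d6:5  d7:0  d8:0 — peak 5.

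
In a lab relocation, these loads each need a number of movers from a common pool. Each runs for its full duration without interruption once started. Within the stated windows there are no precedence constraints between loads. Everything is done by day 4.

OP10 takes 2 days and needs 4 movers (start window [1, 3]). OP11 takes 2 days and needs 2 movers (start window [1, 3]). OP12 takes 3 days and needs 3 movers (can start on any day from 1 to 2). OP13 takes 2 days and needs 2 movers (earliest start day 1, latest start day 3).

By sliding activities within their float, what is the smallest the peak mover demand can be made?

7

Early-start (OP10@1, OP11@1, OP12@1, OP13@1) gives peak 11: d1:11  d2:11  d3:3  d4:0.
Shift OP11→3, OP13→3.
Schedule OP10@1, OP11@3, OP12@1, OP13@3: d1:7  d2:7  d3:7  d4:4 — peak 7.
Total mover-days = 25 over 4 days ⇒ peak ≥ ⌈25/4⌉ = 7, so 7 is optimal.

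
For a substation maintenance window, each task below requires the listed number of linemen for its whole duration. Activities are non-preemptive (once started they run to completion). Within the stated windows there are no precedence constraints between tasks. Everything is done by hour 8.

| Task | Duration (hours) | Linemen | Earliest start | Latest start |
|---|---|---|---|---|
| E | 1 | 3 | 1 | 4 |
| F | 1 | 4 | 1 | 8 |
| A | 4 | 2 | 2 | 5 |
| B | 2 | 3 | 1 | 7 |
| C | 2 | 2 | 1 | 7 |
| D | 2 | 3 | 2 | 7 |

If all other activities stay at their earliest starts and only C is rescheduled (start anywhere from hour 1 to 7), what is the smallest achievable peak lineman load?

C@1: h1:12  h2:10  h3:5  h4:2  h5:2  h6:0  h7:0  h8:0 → peak 12
C@2: h1:10  h2:10  h3:7  h4:2  h5:2  h6:0  h7:0  h8:0 → peak 10
C@3: h1:10  h2:8  h3:7  h4:4  h5:2  h6:0  h7:0  h8:0 → peak 10
C@4: h1:10  h2:8  h3:5  h4:4  h5:4  h6:0  h7:0  h8:0 → peak 10
C@5: h1:10  h2:8  h3:5  h4:2  h5:4  h6:2  h7:0  h8:0 → peak 10
C@6: h1:10  h2:8  h3:5  h4:2  h5:2  h6:2  h7:2  h8:0 → peak 10
C@7: h1:10  h2:8  h3:5  h4:2  h5:2  h6:0  h7:2  h8:2 → peak 10
Best is C@2, peak 10.

10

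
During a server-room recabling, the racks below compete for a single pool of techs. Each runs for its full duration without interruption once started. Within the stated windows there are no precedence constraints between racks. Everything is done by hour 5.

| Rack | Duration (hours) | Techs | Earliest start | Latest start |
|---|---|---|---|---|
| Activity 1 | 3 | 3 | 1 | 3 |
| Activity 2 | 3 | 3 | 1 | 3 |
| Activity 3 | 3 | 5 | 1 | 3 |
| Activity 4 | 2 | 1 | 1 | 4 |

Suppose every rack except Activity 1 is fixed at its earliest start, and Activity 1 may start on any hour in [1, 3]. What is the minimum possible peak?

11

Activity 1@1: h1:12  h2:12  h3:11  h4:0  h5:0 → peak 12
Activity 1@2: h1:9  h2:12  h3:11  h4:3  h5:0 → peak 12
Activity 1@3: h1:9  h2:9  h3:11  h4:3  h5:3 → peak 11
Best is Activity 1@3, peak 11.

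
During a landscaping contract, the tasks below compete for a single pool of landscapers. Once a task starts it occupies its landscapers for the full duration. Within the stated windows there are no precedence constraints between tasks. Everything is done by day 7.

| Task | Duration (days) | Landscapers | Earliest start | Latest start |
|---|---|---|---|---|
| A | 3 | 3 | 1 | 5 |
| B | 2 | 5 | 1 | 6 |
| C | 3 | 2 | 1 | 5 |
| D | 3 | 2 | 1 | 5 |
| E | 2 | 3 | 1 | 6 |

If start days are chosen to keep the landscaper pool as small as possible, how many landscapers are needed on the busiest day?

Early-start (A@1, B@1, C@1, D@1, E@1) gives peak 15: d1:15  d2:15  d3:7  d4:0  d5:0  d6:0  d7:0.
Shift B→4, E→6.
Schedule A@1, B@4, C@1, D@1, E@6: d1:7  d2:7  d3:7  d4:5  d5:5  d6:3  d7:3 — peak 7.

7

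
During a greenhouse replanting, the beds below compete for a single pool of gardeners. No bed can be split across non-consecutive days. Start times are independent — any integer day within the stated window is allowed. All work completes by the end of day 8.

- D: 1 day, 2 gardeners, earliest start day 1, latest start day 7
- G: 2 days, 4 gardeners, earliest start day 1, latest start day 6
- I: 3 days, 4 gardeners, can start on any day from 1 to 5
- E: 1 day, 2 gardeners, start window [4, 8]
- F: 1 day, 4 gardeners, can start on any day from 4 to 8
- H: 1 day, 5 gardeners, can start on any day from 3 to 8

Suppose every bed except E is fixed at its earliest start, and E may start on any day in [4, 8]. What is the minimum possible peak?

E@4: d1:10  d2:8  d3:9  d4:6  d5:0  d6:0  d7:0  d8:0 → peak 10
E@5: d1:10  d2:8  d3:9  d4:4  d5:2  d6:0  d7:0  d8:0 → peak 10
E@6: d1:10  d2:8  d3:9  d4:4  d5:0  d6:2  d7:0  d8:0 → peak 10
E@7: d1:10  d2:8  d3:9  d4:4  d5:0  d6:0  d7:2  d8:0 → peak 10
E@8: d1:10  d2:8  d3:9  d4:4  d5:0  d6:0  d7:0  d8:2 → peak 10
Best is E@4, peak 10.

10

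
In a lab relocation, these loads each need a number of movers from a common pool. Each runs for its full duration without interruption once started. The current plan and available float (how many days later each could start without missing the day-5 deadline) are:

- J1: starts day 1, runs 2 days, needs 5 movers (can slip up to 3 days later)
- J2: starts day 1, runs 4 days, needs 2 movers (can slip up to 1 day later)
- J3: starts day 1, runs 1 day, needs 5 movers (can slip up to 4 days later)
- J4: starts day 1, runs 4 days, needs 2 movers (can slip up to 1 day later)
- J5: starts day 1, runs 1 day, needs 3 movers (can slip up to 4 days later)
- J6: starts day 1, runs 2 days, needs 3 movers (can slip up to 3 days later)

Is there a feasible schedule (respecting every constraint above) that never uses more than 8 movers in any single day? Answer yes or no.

The minimum achievable peak is 9; 8 < 9, so no feasible schedule stays within the cap.

no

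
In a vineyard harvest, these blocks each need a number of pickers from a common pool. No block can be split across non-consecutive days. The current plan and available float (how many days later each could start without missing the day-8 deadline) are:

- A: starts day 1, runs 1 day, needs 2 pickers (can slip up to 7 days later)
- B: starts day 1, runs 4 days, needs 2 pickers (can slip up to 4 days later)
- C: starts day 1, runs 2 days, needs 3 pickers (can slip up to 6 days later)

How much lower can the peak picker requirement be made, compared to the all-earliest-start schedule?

Early-start peak: d1:7  d2:5  d3:2  d4:2  d5:0  d6:0  d7:0  d8:0 ⇒ 7.
Leveled (A@1, B@2, C@6): d1:2  d2:2  d3:2  d4:2  d5:2  d6:3  d7:3  d8:0 ⇒ 3.
Reduction 7 − 3 = 4.

4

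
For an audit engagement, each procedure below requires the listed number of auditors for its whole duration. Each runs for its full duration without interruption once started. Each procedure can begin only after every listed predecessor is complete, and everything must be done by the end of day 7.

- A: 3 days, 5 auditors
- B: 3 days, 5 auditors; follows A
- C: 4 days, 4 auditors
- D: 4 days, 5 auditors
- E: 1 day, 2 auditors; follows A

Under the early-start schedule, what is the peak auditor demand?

Early-start schedule: A@1, B@4, C@1, D@1, E@4.
Load per day: day 1: 14, day 2: 14, day 3: 14, day 4: 16, day 5: 5, day 6: 5, day 7: 0.
Peak is 16.

16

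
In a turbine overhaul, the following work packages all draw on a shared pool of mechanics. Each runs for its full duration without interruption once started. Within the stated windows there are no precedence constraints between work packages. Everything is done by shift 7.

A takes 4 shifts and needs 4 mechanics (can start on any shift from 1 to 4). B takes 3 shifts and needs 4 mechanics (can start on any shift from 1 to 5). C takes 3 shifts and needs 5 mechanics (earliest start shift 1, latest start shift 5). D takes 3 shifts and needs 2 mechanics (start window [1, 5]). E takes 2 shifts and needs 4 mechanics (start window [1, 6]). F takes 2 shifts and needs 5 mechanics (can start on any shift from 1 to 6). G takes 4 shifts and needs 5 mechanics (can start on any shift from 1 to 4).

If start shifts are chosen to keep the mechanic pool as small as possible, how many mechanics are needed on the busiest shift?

13

Early-start (A@1, B@1, C@1, D@1, E@1, F@1, G@1) gives peak 29: s1:29  s2:29  s3:20  s4:9  s5:0  s6:0  s7:0.
Shift D→5, E→4, F→6, G→4.
Schedule A@1, B@1, C@1, D@5, E@4, F@6, G@4: s1:13  s2:13  s3:13  s4:13  s5:11  s6:12  s7:12 — peak 13.
Total mechanic-shifts = 87 over 7 shifts ⇒ peak ≥ ⌈87/7⌉ = 13, so 13 is optimal.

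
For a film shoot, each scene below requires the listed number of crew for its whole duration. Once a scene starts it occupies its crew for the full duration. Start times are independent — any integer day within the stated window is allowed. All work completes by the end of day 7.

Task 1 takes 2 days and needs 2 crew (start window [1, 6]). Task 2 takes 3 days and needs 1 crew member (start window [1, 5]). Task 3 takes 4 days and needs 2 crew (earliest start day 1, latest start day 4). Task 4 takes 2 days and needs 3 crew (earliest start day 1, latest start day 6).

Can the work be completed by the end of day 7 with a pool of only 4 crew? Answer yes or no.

Schedule Task 1@1, Task 2@3, Task 3@1, Task 4@5: d1:4  d2:4  d3:3  d4:3  d5:4  d6:3  d7:0 — peak 4 ≤ 4.

yes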